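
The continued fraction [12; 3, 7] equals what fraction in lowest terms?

271/22

Using pₖ = aₖpₖ₋₁ + pₖ₋₂ and qₖ = aₖqₖ₋₁ + qₖ₋₂:
  k=0: a=12, p=12, q=1
  k=1: a=3, p=37, q=3
  k=2: a=7, p=271, q=22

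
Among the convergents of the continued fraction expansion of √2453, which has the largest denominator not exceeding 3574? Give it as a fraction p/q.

175675/3547

√2453 = [49; 1, 1, 8, 1, 1, 98, …] (period length 6).
Convergents:
  p_0/q_0 = 49/1
  p_1/q_1 = 50/1
  p_2/q_2 = 99/2
  p_3/q_3 = 842/17
  p_4/q_4 = 941/19
  p_5/q_5 = 1783/36
  p_6/q_6 = 175675/3547
  p_7/q_7 = 177458/3583
q_6 = 3547 ≤ 3574 < 3583 = q_7, so the answer is 175675/3547.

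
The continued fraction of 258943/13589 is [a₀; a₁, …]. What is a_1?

18

258943 = 19·13589 + 752   →  a_0 = 19
13589 = 18·752 + 53   →  a_1 = 18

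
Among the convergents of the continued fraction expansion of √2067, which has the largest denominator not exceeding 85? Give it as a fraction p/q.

1273/28

√2067 = [45; 2, 6, 2, 90, …] (period length 4).
Convergents:
  p_0/q_0 = 45/1
  p_1/q_1 = 91/2
  p_2/q_2 = 591/13
  p_3/q_3 = 1273/28
  p_4/q_4 = 115161/2533
q_3 = 28 ≤ 85 < 2533 = q_4, so the answer is 1273/28.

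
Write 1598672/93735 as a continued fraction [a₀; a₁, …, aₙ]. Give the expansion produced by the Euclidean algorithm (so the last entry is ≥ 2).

[17; 18, 9, 2, 3, 15, 2, 2]

1598672 = 17·93735 + 5177
93735 = 18·5177 + 549
5177 = 9·549 + 236
549 = 2·236 + 77
236 = 3·77 + 5
77 = 15·5 + 2
5 = 2·2 + 1
2 = 2·1 + 0  (stop)
So 1598672/93735 = [17; 18, 9, 2, 3, 15, 2, 2].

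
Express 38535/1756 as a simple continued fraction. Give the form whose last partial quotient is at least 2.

[21; 1, 17, 9, 1, 2, 3]

38535 = 21×1756 + 1659
1756 = 1×1659 + 97
1659 = 17×97 + 10
97 = 9×10 + 7
10 = 1×7 + 3
7 = 2×3 + 1
3 = 3×1 + 0  (stop)
So 38535/1756 = [21; 1, 17, 9, 1, 2, 3].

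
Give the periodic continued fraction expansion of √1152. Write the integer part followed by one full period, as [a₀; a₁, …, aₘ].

[33; 1, 15, 1, 66]

a₀ = ⌊√1152⌋ = 33.
With m₀=0, d₀=1 and mₖ₊₁ = dₖaₖ − mₖ, dₖ₊₁ = (n − mₖ₊₁²)/dₖ, aₖ₊₁ = ⌊(a₀+mₖ₊₁)/dₖ₊₁⌋:
  k=1: m=33, d=63, a=1
  k=2: m=30, d=4, a=15
  k=3: m=30, d=63, a=1
  k=4: m=33, d=1, a=66
d=1 and a=2a₀=66 at k=4, so the next step gives (m, d) = (33, 63) again — its k=1 value — and the period has length 4.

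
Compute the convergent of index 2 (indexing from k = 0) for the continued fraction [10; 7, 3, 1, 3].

223/22

Using pₖ = aₖpₖ₋₁ + pₖ₋₂, qₖ = aₖqₖ₋₁ + qₖ₋₂ (with p₋₁=1, p₋₂=0, q₋₁=0, q₋₂=1):
  k=0: a=10, p=10, q=1
  k=1: a=7, p=71, q=7
  k=2: a=3, p=223, q=22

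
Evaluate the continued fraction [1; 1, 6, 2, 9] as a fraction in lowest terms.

265/142

Using pₖ = aₖpₖ₋₁ + pₖ₋₂ and qₖ = aₖqₖ₋₁ + qₖ₋₂:
  k=0: a=1, p=1, q=1
  k=1: a=1, p=2, q=1
  k=2: a=6, p=13, q=7
  k=3: a=2, p=28, q=15
  k=4: a=9, p=265, q=142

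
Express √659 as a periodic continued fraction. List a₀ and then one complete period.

a₀ = ⌊√659⌋ = 25.

[25; 1, 2, 25, 2, 1, 50]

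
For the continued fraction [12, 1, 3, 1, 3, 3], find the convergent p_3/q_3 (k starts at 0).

Using pₖ = aₖpₖ₋₁ + pₖ₋₂, qₖ = aₖqₖ₋₁ + qₖ₋₂ (with p₋₁=1, p₋₂=0, q₋₁=0, q₋₂=1):
  k=0: a=12, p=12, q=1
  k=1: a=1, p=13, q=1
  k=2: a=3, p=51, q=4
  k=3: a=1, p=64, q=5

64/5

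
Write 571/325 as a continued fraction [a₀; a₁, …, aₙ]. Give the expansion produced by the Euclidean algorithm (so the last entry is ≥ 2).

[1; 1, 3, 8, 1, 3, 2]

571 = 1·325 + 246
325 = 1·246 + 79
246 = 3·79 + 9
79 = 8·9 + 7
9 = 1·7 + 2
7 = 3·2 + 1
2 = 2·1 + 0  (stop)
So 571/325 = [1; 1, 3, 8, 1, 3, 2].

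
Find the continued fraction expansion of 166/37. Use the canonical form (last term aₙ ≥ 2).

166 = 4·37 + 18
37 = 2·18 + 1
18 = 18·1 + 0  (stop)
So 166/37 = [4; 2, 18].

[4; 2, 18]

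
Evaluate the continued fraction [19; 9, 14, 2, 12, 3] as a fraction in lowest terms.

193243/10112

Using pₖ = aₖpₖ₋₁ + pₖ₋₂ and qₖ = aₖqₖ₋₁ + qₖ₋₂:
  k=0: a=19, p=19, q=1
  k=1: a=9, p=172, q=9
  k=2: a=14, p=2427, q=127
  k=3: a=2, p=5026, q=263
  k=4: a=12, p=62739, q=3283
  k=5: a=3, p=193243, q=10112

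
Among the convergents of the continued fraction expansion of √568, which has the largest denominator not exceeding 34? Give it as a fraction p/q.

143/6

√568 = [23; 1, 4, 1, 46, …] (period length 4).
Convergents:
  p_0/q_0 = 23/1
  p_1/q_1 = 24/1
  p_2/q_2 = 119/5
  p_3/q_3 = 143/6
  p_4/q_4 = 6697/281
q_3 = 6 ≤ 34 < 281 = q_4, so the answer is 143/6.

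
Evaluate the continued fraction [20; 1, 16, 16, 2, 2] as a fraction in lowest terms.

Fold from the inside: start with 2/1.
  2 + 1/2 = 5/2
  16 + 2/5 = 82/5
  16 + 5/82 = 1317/82
  1 + 82/1317 = 1399/1317
  20 + 1317/1399 = 29297/1399

29297/1399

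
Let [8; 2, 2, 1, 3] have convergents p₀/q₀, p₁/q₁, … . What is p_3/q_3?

Using pₖ = aₖpₖ₋₁ + pₖ₋₂, qₖ = aₖqₖ₋₁ + qₖ₋₂ (with p₋₁=1, p₋₂=0, q₋₁=0, q₋₂=1):
  k=0: a=8, p=8, q=1
  k=1: a=2, p=17, q=2
  k=2: a=2, p=42, q=5
  k=3: a=1, p=59, q=7

59/7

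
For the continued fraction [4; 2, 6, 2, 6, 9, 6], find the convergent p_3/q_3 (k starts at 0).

Using pₖ = aₖpₖ₋₁ + pₖ₋₂, qₖ = aₖqₖ₋₁ + qₖ₋₂ (with p₋₁=1, p₋₂=0, q₋₁=0, q₋₂=1):
  k=0: a=4, p=4, q=1
  k=1: a=2, p=9, q=2
  k=2: a=6, p=58, q=13
  k=3: a=2, p=125, q=28

125/28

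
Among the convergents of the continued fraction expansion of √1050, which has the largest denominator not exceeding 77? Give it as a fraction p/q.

1685/52

√1050 = [32; 2, 2, 10, 2, 2, 64, …] (period length 6).
Convergents:
  p_0/q_0 = 32/1
  p_1/q_1 = 65/2
  p_2/q_2 = 162/5
  p_3/q_3 = 1685/52
  p_4/q_4 = 3532/109
q_3 = 52 ≤ 77 < 109 = q_4, so the answer is 1685/52.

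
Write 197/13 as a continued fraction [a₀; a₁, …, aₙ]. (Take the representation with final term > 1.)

[15; 6, 2]

197 = 15×13 + 2
13 = 6×2 + 1
2 = 2×1 + 0  (stop)
So 197/13 = [15; 6, 2].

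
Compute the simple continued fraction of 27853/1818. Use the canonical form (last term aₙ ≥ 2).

[15; 3, 8, 2, 4, 2, 3]

27853 = 15×1818 + 583
1818 = 3×583 + 69
583 = 8×69 + 31
69 = 2×31 + 7
31 = 4×7 + 3
7 = 2×3 + 1
3 = 3×1 + 0  (stop)
So 27853/1818 = [15; 3, 8, 2, 4, 2, 3].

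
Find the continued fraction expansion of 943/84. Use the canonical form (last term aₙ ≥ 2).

[11; 4, 2, 2, 1, 2]

943 = 11·84 + 19
84 = 4·19 + 8
19 = 2·8 + 3
8 = 2·3 + 2
3 = 1·2 + 1
2 = 2·1 + 0  (stop)
So 943/84 = [11; 4, 2, 2, 1, 2].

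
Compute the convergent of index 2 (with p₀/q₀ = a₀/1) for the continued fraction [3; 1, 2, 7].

Using pₖ = aₖpₖ₋₁ + pₖ₋₂, qₖ = aₖqₖ₋₁ + qₖ₋₂ (with p₋₁=1, p₋₂=0, q₋₁=0, q₋₂=1):
  k=0: a=3, p=3, q=1
  k=1: a=1, p=4, q=1
  k=2: a=2, p=11, q=3

11/3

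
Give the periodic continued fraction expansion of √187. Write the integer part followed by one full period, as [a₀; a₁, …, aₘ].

[13; 1, 2, 13, 2, 1, 26]

a₀ = ⌊√187⌋ = 13.
With m₀=0, d₀=1 and mₖ₊₁ = dₖaₖ − mₖ, dₖ₊₁ = (n − mₖ₊₁²)/dₖ, aₖ₊₁ = ⌊(a₀+mₖ₊₁)/dₖ₊₁⌋:
  k=1: m=13, d=18, a=1
  k=2: m=5, d=9, a=2
  k=3: m=13, d=2, a=13
  k=4: m=13, d=9, a=2
  k=5: m=5, d=18, a=1
  k=6: m=13, d=1, a=26
d=1 and a=2a₀=26 at k=6, so the next step gives (m, d) = (13, 18) again — its k=1 value — and the period has length 6.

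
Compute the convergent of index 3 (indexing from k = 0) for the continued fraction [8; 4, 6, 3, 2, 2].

651/79

Using pₖ = aₖpₖ₋₁ + pₖ₋₂, qₖ = aₖqₖ₋₁ + qₖ₋₂ (with p₋₁=1, p₋₂=0, q₋₁=0, q₋₂=1):
  k=0: a=8, p=8, q=1
  k=1: a=4, p=33, q=4
  k=2: a=6, p=206, q=25
  k=3: a=3, p=651, q=79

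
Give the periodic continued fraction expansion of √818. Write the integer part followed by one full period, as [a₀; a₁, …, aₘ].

a₀ = ⌊√818⌋ = 28.
With m₀=0, d₀=1 and mₖ₊₁ = dₖaₖ − mₖ, dₖ₊₁ = (n − mₖ₊₁²)/dₖ, aₖ₊₁ = ⌊(a₀+mₖ₊₁)/dₖ₊₁⌋:
  k=1: m=28, d=34, a=1
  k=2: m=6, d=23, a=1
  k=3: m=17, d=23, a=1
  k=4: m=6, d=34, a=1
  k=5: m=28, d=1, a=56
d=1 and a=2a₀=56 at k=5, so the next step gives (m, d) = (28, 34) again — its k=1 value — and the period has length 5.

[28; 1, 1, 1, 1, 56]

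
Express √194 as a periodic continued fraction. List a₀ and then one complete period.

a₀ = ⌊√194⌋ = 13.
With m₀=0, d₀=1 and mₖ₊₁ = dₖaₖ − mₖ, dₖ₊₁ = (n − mₖ₊₁²)/dₖ, aₖ₊₁ = ⌊(a₀+mₖ₊₁)/dₖ₊₁⌋:
  k=1: m=13, d=25, a=1
  k=2: m=12, d=2, a=12
  k=3: m=12, d=25, a=1
  k=4: m=13, d=1, a=26
d=1 and a=2a₀=26 at k=4, so the next step gives (m, d) = (13, 25) again — its k=1 value — and the period has length 4.

[13; 1, 12, 1, 26]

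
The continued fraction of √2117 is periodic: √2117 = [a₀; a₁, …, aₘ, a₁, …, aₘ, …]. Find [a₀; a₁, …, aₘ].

a₀ = ⌊√2117⌋ = 46.

[46; 92]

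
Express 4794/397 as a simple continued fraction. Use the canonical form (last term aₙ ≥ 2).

[12; 13, 4, 3, 2]

4794 = 12×397 + 30
397 = 13×30 + 7
30 = 4×7 + 2
7 = 3×2 + 1
2 = 2×1 + 0  (stop)
So 4794/397 = [12; 13, 4, 3, 2].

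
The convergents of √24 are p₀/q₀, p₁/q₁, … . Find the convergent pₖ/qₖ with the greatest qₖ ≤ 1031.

√24 = [4; 1, 8, …] (period length 2).
Convergents:
  p_0/q_0 = 4/1
  p_1/q_1 = 5/1
  p_2/q_2 = 44/9
  p_3/q_3 = 49/10
  p_4/q_4 = 436/89
  p_5/q_5 = 485/99
  p_6/q_6 = 4316/881
  p_7/q_7 = 4801/980
  p_8/q_8 = 42724/8721
q_7 = 980 ≤ 1031 < 8721 = q_8, so the answer is 4801/980.

4801/980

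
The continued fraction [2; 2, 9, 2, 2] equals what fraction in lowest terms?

245/99

Fold from the inside: start with 2/1.
  2 + 1/2 = 5/2
  9 + 2/5 = 47/5
  2 + 5/47 = 99/47
  2 + 47/99 = 245/99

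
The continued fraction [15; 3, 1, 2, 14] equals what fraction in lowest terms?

Using pₖ = aₖpₖ₋₁ + pₖ₋₂ and qₖ = aₖqₖ₋₁ + qₖ₋₂:
  k=0: a=15, p=15, q=1
  k=1: a=3, p=46, q=3
  k=2: a=1, p=61, q=4
  k=3: a=2, p=168, q=11
  k=4: a=14, p=2413, q=158

2413/158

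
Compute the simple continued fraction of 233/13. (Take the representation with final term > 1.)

[17; 1, 12]

233 = 17*13 + 12
13 = 1*12 + 1
12 = 12*1 + 0  (stop)
So 233/13 = [17; 1, 12].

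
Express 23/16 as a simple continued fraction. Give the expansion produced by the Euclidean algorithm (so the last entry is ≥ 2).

23 = 1*16 + 7
16 = 2*7 + 2
7 = 3*2 + 1
2 = 2*1 + 0  (stop)
So 23/16 = [1; 2, 3, 2].

[1; 2, 3, 2]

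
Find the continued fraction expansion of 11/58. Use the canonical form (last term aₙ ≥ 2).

[0; 5, 3, 1, 2]

11 = 0·58 + 11
58 = 5·11 + 3
11 = 3·3 + 2
3 = 1·2 + 1
2 = 2·1 + 0  (stop)
So 11/58 = [0; 5, 3, 1, 2].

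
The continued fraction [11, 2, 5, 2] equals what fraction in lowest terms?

Using pₖ = aₖpₖ₋₁ + pₖ₋₂ and qₖ = aₖqₖ₋₁ + qₖ₋₂:
  k=0: a=11, p=11, q=1
  k=1: a=2, p=23, q=2
  k=2: a=5, p=126, q=11
  k=3: a=2, p=275, q=24

275/24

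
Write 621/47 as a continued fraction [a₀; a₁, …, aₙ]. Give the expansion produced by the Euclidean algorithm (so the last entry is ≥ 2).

[13; 4, 1, 2, 3]

621 = 13*47 + 10
47 = 4*10 + 7
10 = 1*7 + 3
7 = 2*3 + 1
3 = 3*1 + 0  (stop)
So 621/47 = [13; 4, 1, 2, 3].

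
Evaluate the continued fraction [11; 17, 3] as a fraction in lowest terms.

575/52

Using pₖ = aₖpₖ₋₁ + pₖ₋₂ and qₖ = aₖqₖ₋₁ + qₖ₋₂:
  k=0: a=11, p=11, q=1
  k=1: a=17, p=188, q=17
  k=2: a=3, p=575, q=52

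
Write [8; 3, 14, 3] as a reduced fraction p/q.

Fold from the inside: start with 3/1.
  14 + 1/3 = 43/3
  3 + 3/43 = 132/43
  8 + 43/132 = 1099/132

1099/132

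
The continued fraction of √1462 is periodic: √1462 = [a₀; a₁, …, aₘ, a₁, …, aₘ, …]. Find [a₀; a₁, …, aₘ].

[38; 4, 4, 4, 76]

a₀ = ⌊√1462⌋ = 38.
With m₀=0, d₀=1 and mₖ₊₁ = dₖaₖ − mₖ, dₖ₊₁ = (n − mₖ₊₁²)/dₖ, aₖ₊₁ = ⌊(a₀+mₖ₊₁)/dₖ₊₁⌋:
  k=1: m=38, d=18, a=4
  k=2: m=34, d=17, a=4
  k=3: m=34, d=18, a=4
  k=4: m=38, d=1, a=76
d=1 and a=2a₀=76 at k=4, so the next step gives (m, d) = (38, 18) again — its k=1 value — and the period has length 4.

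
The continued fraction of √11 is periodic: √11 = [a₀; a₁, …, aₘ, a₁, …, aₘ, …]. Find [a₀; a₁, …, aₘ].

[3; 3, 6]

a₀ = ⌊√11⌋ = 3.
With m₀=0, d₀=1 and mₖ₊₁ = dₖaₖ − mₖ, dₖ₊₁ = (n − mₖ₊₁²)/dₖ, aₖ₊₁ = ⌊(a₀+mₖ₊₁)/dₖ₊₁⌋:
  k=1: m=3, d=2, a=3
  k=2: m=3, d=1, a=6
d=1 and a=2a₀=6 at k=2, so the next step gives (m, d) = (3, 2) again — its k=1 value — and the period has length 2.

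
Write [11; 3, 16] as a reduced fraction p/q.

Fold from the inside: start with 16/1.
  3 + 1/16 = 49/16
  11 + 16/49 = 555/49

555/49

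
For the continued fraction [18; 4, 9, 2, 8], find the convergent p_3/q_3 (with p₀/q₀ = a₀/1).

1423/78

Using pₖ = aₖpₖ₋₁ + pₖ₋₂, qₖ = aₖqₖ₋₁ + qₖ₋₂ (with p₋₁=1, p₋₂=0, q₋₁=0, q₋₂=1):
  k=0: a=18, p=18, q=1
  k=1: a=4, p=73, q=4
  k=2: a=9, p=675, q=37
  k=3: a=2, p=1423, q=78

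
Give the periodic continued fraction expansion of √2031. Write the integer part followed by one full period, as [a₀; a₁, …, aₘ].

[45; 15, 90]

a₀ = ⌊√2031⌋ = 45.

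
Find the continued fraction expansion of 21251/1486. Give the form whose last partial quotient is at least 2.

[14; 3, 3, 12, 12]

21251 = 14·1486 + 447
1486 = 3·447 + 145
447 = 3·145 + 12
145 = 12·12 + 1
12 = 12·1 + 0  (stop)
So 21251/1486 = [14; 3, 3, 12, 12].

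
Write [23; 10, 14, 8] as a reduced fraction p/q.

Fold from the inside: start with 8/1.
  14 + 1/8 = 113/8
  10 + 8/113 = 1138/113
  23 + 113/1138 = 26287/1138

26287/1138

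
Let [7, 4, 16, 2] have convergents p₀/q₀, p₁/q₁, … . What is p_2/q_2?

471/65

Using pₖ = aₖpₖ₋₁ + pₖ₋₂, qₖ = aₖqₖ₋₁ + qₖ₋₂ (with p₋₁=1, p₋₂=0, q₋₁=0, q₋₂=1):
  k=0: a=7, p=7, q=1
  k=1: a=4, p=29, q=4
  k=2: a=16, p=471, q=65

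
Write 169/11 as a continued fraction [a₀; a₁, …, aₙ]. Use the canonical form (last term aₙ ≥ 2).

[15; 2, 1, 3]

169 = 15·11 + 4
11 = 2·4 + 3
4 = 1·3 + 1
3 = 3·1 + 0  (stop)
So 169/11 = [15; 2, 1, 3].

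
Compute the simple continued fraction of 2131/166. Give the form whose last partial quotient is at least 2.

2131 = 12×166 + 139
166 = 1×139 + 27
139 = 5×27 + 4
27 = 6×4 + 3
4 = 1×3 + 1
3 = 3×1 + 0  (stop)
So 2131/166 = [12; 1, 5, 6, 1, 3].

[12; 1, 5, 6, 1, 3]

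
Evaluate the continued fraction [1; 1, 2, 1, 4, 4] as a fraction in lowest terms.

Using pₖ = aₖpₖ₋₁ + pₖ₋₂ and qₖ = aₖqₖ₋₁ + qₖ₋₂:
  k=0: a=1, p=1, q=1
  k=1: a=1, p=2, q=1
  k=2: a=2, p=5, q=3
  k=3: a=1, p=7, q=4
  k=4: a=4, p=33, q=19
  k=5: a=4, p=139, q=80

139/80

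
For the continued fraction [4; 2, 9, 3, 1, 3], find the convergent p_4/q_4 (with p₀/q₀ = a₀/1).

Using pₖ = aₖpₖ₋₁ + pₖ₋₂, qₖ = aₖqₖ₋₁ + qₖ₋₂ (with p₋₁=1, p₋₂=0, q₋₁=0, q₋₂=1):
  k=0: a=4, p=4, q=1
  k=1: a=2, p=9, q=2
  k=2: a=9, p=85, q=19
  k=3: a=3, p=264, q=59
  k=4: a=1, p=349, q=78

349/78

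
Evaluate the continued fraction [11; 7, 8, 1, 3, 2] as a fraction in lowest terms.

6261/562

Fold from the inside: start with 2/1.
  3 + 1/2 = 7/2
  1 + 2/7 = 9/7
  8 + 7/9 = 79/9
  7 + 9/79 = 562/79
  11 + 79/562 = 6261/562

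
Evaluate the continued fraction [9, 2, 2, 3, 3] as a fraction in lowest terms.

527/56

Using pₖ = aₖpₖ₋₁ + pₖ₋₂ and qₖ = aₖqₖ₋₁ + qₖ₋₂:
  k=0: a=9, p=9, q=1
  k=1: a=2, p=19, q=2
  k=2: a=2, p=47, q=5
  k=3: a=3, p=160, q=17
  k=4: a=3, p=527, q=56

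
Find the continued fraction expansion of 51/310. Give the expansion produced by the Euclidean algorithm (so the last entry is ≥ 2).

51 = 0*310 + 51
310 = 6*51 + 4
51 = 12*4 + 3
4 = 1*3 + 1
3 = 3*1 + 0  (stop)
So 51/310 = [0; 6, 12, 1, 3].

[0; 6, 12, 1, 3]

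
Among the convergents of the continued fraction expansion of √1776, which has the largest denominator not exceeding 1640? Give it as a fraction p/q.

√1776 = [42; 7, 84, …] (period length 2).
Convergents:
  p_0/q_0 = 42/1
  p_1/q_1 = 295/7
  p_2/q_2 = 24822/589
  p_3/q_3 = 174049/4130
q_2 = 589 ≤ 1640 < 4130 = q_3, so the answer is 24822/589.

24822/589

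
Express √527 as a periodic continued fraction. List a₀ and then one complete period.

[22; 1, 21, 1, 44]

a₀ = ⌊√527⌋ = 22.
With m₀=0, d₀=1 and mₖ₊₁ = dₖaₖ − mₖ, dₖ₊₁ = (n − mₖ₊₁²)/dₖ, aₖ₊₁ = ⌊(a₀+mₖ₊₁)/dₖ₊₁⌋:
  k=1: m=22, d=43, a=1
  k=2: m=21, d=2, a=21
  k=3: m=21, d=43, a=1
  k=4: m=22, d=1, a=44
d=1 and a=2a₀=44 at k=4, so the next step gives (m, d) = (22, 43) again — its k=1 value — and the period has length 4.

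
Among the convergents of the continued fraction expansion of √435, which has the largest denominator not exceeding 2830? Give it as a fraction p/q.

√435 = [20; 1, 5, 1, 40, …] (period length 4).
Convergents:
  p_0/q_0 = 20/1
  p_1/q_1 = 21/1
  p_2/q_2 = 125/6
  p_3/q_3 = 146/7
  p_4/q_4 = 5965/286
  p_5/q_5 = 6111/293
  p_6/q_6 = 36520/1751
  p_7/q_7 = 42631/2044
  p_8/q_8 = 1741760/83511
q_7 = 2044 ≤ 2830 < 83511 = q_8, so the answer is 42631/2044.

42631/2044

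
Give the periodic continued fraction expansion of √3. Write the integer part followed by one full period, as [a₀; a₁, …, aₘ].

[1; 1, 2]

a₀ = ⌊√3⌋ = 1.
With m₀=0, d₀=1 and mₖ₊₁ = dₖaₖ − mₖ, dₖ₊₁ = (n − mₖ₊₁²)/dₖ, aₖ₊₁ = ⌊(a₀+mₖ₊₁)/dₖ₊₁⌋:
  k=1: m=1, d=2, a=1
  k=2: m=1, d=1, a=2
d=1 and a=2a₀=2 at k=2, so the next step gives (m, d) = (1, 2) again — its k=1 value — and the period has length 2.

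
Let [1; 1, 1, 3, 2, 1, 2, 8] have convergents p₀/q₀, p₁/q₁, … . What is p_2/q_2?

Using pₖ = aₖpₖ₋₁ + pₖ₋₂, qₖ = aₖqₖ₋₁ + qₖ₋₂ (with p₋₁=1, p₋₂=0, q₋₁=0, q₋₂=1):
  k=0: a=1, p=1, q=1
  k=1: a=1, p=2, q=1
  k=2: a=1, p=3, q=2

3/2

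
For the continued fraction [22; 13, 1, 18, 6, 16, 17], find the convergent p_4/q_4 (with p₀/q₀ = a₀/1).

Using pₖ = aₖpₖ₋₁ + pₖ₋₂, qₖ = aₖqₖ₋₁ + qₖ₋₂ (with p₋₁=1, p₋₂=0, q₋₁=0, q₋₂=1):
  k=0: a=22, p=22, q=1
  k=1: a=13, p=287, q=13
  k=2: a=1, p=309, q=14
  k=3: a=18, p=5849, q=265
  k=4: a=6, p=35403, q=1604

35403/1604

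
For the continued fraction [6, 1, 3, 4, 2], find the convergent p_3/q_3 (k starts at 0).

115/17

Using pₖ = aₖpₖ₋₁ + pₖ₋₂, qₖ = aₖqₖ₋₁ + qₖ₋₂ (with p₋₁=1, p₋₂=0, q₋₁=0, q₋₂=1):
  k=0: a=6, p=6, q=1
  k=1: a=1, p=7, q=1
  k=2: a=3, p=27, q=4
  k=3: a=4, p=115, q=17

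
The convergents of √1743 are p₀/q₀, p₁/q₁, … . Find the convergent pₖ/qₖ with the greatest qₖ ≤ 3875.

√1743 = [41; 1, 2, 1, 82, …] (period length 4).
Convergents:
  p_0/q_0 = 41/1
  p_1/q_1 = 42/1
  p_2/q_2 = 125/3
  p_3/q_3 = 167/4
  p_4/q_4 = 13819/331
  p_5/q_5 = 13986/335
  p_6/q_6 = 41791/1001
  p_7/q_7 = 55777/1336
  p_8/q_8 = 4615505/110553
q_7 = 1336 ≤ 3875 < 110553 = q_8, so the answer is 55777/1336.

55777/1336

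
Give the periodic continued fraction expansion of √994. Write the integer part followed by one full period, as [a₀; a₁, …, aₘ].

[31; 1, 1, 8, 1, 1, 62]

a₀ = ⌊√994⌋ = 31.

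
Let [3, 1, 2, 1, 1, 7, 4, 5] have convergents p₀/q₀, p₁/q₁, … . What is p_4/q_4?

26/7

Using pₖ = aₖpₖ₋₁ + pₖ₋₂, qₖ = aₖqₖ₋₁ + qₖ₋₂ (with p₋₁=1, p₋₂=0, q₋₁=0, q₋₂=1):
  k=0: a=3, p=3, q=1
  k=1: a=1, p=4, q=1
  k=2: a=2, p=11, q=3
  k=3: a=1, p=15, q=4
  k=4: a=1, p=26, q=7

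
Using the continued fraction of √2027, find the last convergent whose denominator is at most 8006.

182385/4051

√2027 = [45; 45, 90, …] (period length 2).
Convergents:
  p_0/q_0 = 45/1
  p_1/q_1 = 2026/45
  p_2/q_2 = 182385/4051
  p_3/q_3 = 8209351/182340
q_2 = 4051 ≤ 8006 < 182340 = q_3, so the answer is 182385/4051.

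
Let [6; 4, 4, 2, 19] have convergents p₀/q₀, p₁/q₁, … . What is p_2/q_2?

106/17

Using pₖ = aₖpₖ₋₁ + pₖ₋₂, qₖ = aₖqₖ₋₁ + qₖ₋₂ (with p₋₁=1, p₋₂=0, q₋₁=0, q₋₂=1):
  k=0: a=6, p=6, q=1
  k=1: a=4, p=25, q=4
  k=2: a=4, p=106, q=17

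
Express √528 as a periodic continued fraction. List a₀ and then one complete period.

a₀ = ⌊√528⌋ = 22.
With m₀=0, d₀=1 and mₖ₊₁ = dₖaₖ − mₖ, dₖ₊₁ = (n − mₖ₊₁²)/dₖ, aₖ₊₁ = ⌊(a₀+mₖ₊₁)/dₖ₊₁⌋:
  k=1: m=22, d=44, a=1
  k=2: m=22, d=1, a=44
d=1 and a=2a₀=44 at k=2, so the next step gives (m, d) = (22, 44) again — its k=1 value — and the period has length 2.

[22; 1, 44]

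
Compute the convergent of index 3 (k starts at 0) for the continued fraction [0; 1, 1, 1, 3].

Using pₖ = aₖpₖ₋₁ + pₖ₋₂, qₖ = aₖqₖ₋₁ + qₖ₋₂ (with p₋₁=1, p₋₂=0, q₋₁=0, q₋₂=1):
  k=0: a=0, p=0, q=1
  k=1: a=1, p=1, q=1
  k=2: a=1, p=1, q=2
  k=3: a=1, p=2, q=3

2/3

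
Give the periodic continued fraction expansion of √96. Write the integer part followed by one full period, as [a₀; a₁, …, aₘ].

a₀ = ⌊√96⌋ = 9.
With m₀=0, d₀=1 and mₖ₊₁ = dₖaₖ − mₖ, dₖ₊₁ = (n − mₖ₊₁²)/dₖ, aₖ₊₁ = ⌊(a₀+mₖ₊₁)/dₖ₊₁⌋:
  k=1: m=9, d=15, a=1
  k=2: m=6, d=4, a=3
  k=3: m=6, d=15, a=1
  k=4: m=9, d=1, a=18
d=1 and a=2a₀=18 at k=4, so the next step gives (m, d) = (9, 15) again — its k=1 value — and the period has length 4.

[9; 1, 3, 1, 18]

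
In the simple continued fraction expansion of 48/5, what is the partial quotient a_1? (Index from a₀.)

1

48 = 9·5 + 3   →  a_0 = 9
5 = 1·3 + 2   →  a_1 = 1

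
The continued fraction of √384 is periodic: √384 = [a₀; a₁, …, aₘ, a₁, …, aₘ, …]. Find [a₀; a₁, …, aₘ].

a₀ = ⌊√384⌋ = 19.
With m₀=0, d₀=1 and mₖ₊₁ = dₖaₖ − mₖ, dₖ₊₁ = (n − mₖ₊₁²)/dₖ, aₖ₊₁ = ⌊(a₀+mₖ₊₁)/dₖ₊₁⌋:
  k=1: m=19, d=23, a=1
  k=2: m=4, d=16, a=1
  k=3: m=12, d=15, a=2
  k=4: m=18, d=4, a=9
  k=5: m=18, d=15, a=2
  k=6: m=12, d=16, a=1
  k=7: m=4, d=23, a=1
  k=8: m=19, d=1, a=38
d=1 and a=2a₀=38 at k=8, so the next step gives (m, d) = (19, 23) again — its k=1 value — and the period has length 8.

[19; 1, 1, 2, 9, 2, 1, 1, 38]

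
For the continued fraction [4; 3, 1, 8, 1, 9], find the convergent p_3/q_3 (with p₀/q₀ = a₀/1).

149/35

Using pₖ = aₖpₖ₋₁ + pₖ₋₂, qₖ = aₖqₖ₋₁ + qₖ₋₂ (with p₋₁=1, p₋₂=0, q₋₁=0, q₋₂=1):
  k=0: a=4, p=4, q=1
  k=1: a=3, p=13, q=3
  k=2: a=1, p=17, q=4
  k=3: a=8, p=149, q=35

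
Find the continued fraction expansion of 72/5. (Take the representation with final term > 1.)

72 = 14×5 + 2
5 = 2×2 + 1
2 = 2×1 + 0  (stop)
So 72/5 = [14; 2, 2].

[14; 2, 2]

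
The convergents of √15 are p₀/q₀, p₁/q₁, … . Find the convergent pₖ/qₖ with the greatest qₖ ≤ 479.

√15 = [3; 1, 6, …] (period length 2).
Convergents:
  p_0/q_0 = 3/1
  p_1/q_1 = 4/1
  p_2/q_2 = 27/7
  p_3/q_3 = 31/8
  p_4/q_4 = 213/55
  p_5/q_5 = 244/63
  p_6/q_6 = 1677/433
  p_7/q_7 = 1921/496
q_6 = 433 ≤ 479 < 496 = q_7, so the answer is 1677/433.

1677/433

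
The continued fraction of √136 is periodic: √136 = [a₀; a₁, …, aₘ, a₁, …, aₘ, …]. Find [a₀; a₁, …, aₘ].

a₀ = ⌊√136⌋ = 11.
With m₀=0, d₀=1 and mₖ₊₁ = dₖaₖ − mₖ, dₖ₊₁ = (n − mₖ₊₁²)/dₖ, aₖ₊₁ = ⌊(a₀+mₖ₊₁)/dₖ₊₁⌋:
  k=1: m=11, d=15, a=1
  k=2: m=4, d=8, a=1
  k=3: m=4, d=15, a=1
  k=4: m=11, d=1, a=22
d=1 and a=2a₀=22 at k=4, so the next step gives (m, d) = (11, 15) again — its k=1 value — and the period has length 4.

[11; 1, 1, 1, 22]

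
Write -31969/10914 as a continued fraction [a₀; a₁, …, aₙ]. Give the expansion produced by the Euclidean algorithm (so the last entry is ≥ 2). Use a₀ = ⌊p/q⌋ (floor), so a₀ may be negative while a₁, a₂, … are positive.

-31969 = -3×10914 + 773
10914 = 14×773 + 92
773 = 8×92 + 37
92 = 2×37 + 18
37 = 2×18 + 1
18 = 18×1 + 0  (stop)
So -31969/10914 = [-3; 14, 8, 2, 2, 18].

[-3; 14, 8, 2, 2, 18]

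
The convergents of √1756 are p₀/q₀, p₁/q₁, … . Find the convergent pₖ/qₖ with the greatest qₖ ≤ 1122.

36918/881

√1756 = [41; 1, 9, 2, 20, 2, 9, 1, 82, …] (period length 8).
Convergents:
  p_0/q_0 = 41/1
  p_1/q_1 = 42/1
  p_2/q_2 = 419/10
  p_3/q_3 = 880/21
  p_4/q_4 = 18019/430
  p_5/q_5 = 36918/881
  p_6/q_6 = 350281/8359
q_5 = 881 ≤ 1122 < 8359 = q_6, so the answer is 36918/881.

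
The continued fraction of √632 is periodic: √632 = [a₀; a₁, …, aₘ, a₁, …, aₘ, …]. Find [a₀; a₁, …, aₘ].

a₀ = ⌊√632⌋ = 25.
With m₀=0, d₀=1 and mₖ₊₁ = dₖaₖ − mₖ, dₖ₊₁ = (n − mₖ₊₁²)/dₖ, aₖ₊₁ = ⌊(a₀+mₖ₊₁)/dₖ₊₁⌋:
  k=1: m=25, d=7, a=7
  k=2: m=24, d=8, a=6
  k=3: m=24, d=7, a=7
  k=4: m=25, d=1, a=50
d=1 and a=2a₀=50 at k=4, so the next step gives (m, d) = (25, 7) again — its k=1 value — and the period has length 4.

[25; 7, 6, 7, 50]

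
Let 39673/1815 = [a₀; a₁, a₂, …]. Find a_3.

39673 = 21·1815 + 1558   →  a_0 = 21
1815 = 1·1558 + 257   →  a_1 = 1
1558 = 6·257 + 16   →  a_2 = 6
257 = 16·16 + 1   →  a_3 = 16

16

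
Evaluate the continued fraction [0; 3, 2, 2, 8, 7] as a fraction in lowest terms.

299/1018

Fold from the inside: start with 7/1.
  8 + 1/7 = 57/7
  2 + 7/57 = 121/57
  2 + 57/121 = 299/121
  3 + 121/299 = 1018/299
  0 + 299/1018 = 299/1018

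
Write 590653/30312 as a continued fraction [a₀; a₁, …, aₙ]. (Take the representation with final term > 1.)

590653 = 19*30312 + 14725
30312 = 2*14725 + 862
14725 = 17*862 + 71
862 = 12*71 + 10
71 = 7*10 + 1
10 = 10*1 + 0  (stop)
So 590653/30312 = [19; 2, 17, 12, 7, 10].

[19; 2, 17, 12, 7, 10]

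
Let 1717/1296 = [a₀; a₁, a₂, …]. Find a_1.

1717 = 1·1296 + 421   →  a_0 = 1
1296 = 3·421 + 33   →  a_1 = 3

3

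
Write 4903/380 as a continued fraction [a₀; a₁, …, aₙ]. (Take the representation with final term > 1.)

4903 = 12×380 + 343
380 = 1×343 + 37
343 = 9×37 + 10
37 = 3×10 + 7
10 = 1×7 + 3
7 = 2×3 + 1
3 = 3×1 + 0  (stop)
So 4903/380 = [12; 1, 9, 3, 1, 2, 3].

[12; 1, 9, 3, 1, 2, 3]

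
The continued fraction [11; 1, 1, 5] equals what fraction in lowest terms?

Using pₖ = aₖpₖ₋₁ + pₖ₋₂ and qₖ = aₖqₖ₋₁ + qₖ₋₂:
  k=0: a=11, p=11, q=1
  k=1: a=1, p=12, q=1
  k=2: a=1, p=23, q=2
  k=3: a=5, p=127, q=11

127/11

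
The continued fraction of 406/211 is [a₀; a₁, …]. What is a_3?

5

406 = 1·211 + 195   →  a_0 = 1
211 = 1·195 + 16   →  a_1 = 1
195 = 12·16 + 3   →  a_2 = 12
16 = 5·3 + 1   →  a_3 = 5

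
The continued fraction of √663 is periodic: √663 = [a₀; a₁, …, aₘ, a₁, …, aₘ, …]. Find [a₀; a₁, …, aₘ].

a₀ = ⌊√663⌋ = 25.
With m₀=0, d₀=1 and mₖ₊₁ = dₖaₖ − mₖ, dₖ₊₁ = (n − mₖ₊₁²)/dₖ, aₖ₊₁ = ⌊(a₀+mₖ₊₁)/dₖ₊₁⌋:
  k=1: m=25, d=38, a=1
  k=2: m=13, d=13, a=2
  k=3: m=13, d=38, a=1
  k=4: m=25, d=1, a=50
d=1 and a=2a₀=50 at k=4, so the next step gives (m, d) = (25, 38) again — its k=1 value — and the period has length 4.

[25; 1, 2, 1, 50]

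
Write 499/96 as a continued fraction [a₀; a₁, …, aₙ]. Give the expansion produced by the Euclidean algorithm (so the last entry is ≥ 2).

[5; 5, 19]

499 = 5·96 + 19
96 = 5·19 + 1
19 = 19·1 + 0  (stop)
So 499/96 = [5; 5, 19].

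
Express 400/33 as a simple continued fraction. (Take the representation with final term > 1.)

[12; 8, 4]

400 = 12×33 + 4
33 = 8×4 + 1
4 = 4×1 + 0  (stop)
So 400/33 = [12; 8, 4].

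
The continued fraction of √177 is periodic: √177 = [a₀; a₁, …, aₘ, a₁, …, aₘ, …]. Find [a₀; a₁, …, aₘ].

[13; 3, 3, 2, 8, 2, 3, 3, 26]

a₀ = ⌊√177⌋ = 13.
With m₀=0, d₀=1 and mₖ₊₁ = dₖaₖ − mₖ, dₖ₊₁ = (n − mₖ₊₁²)/dₖ, aₖ₊₁ = ⌊(a₀+mₖ₊₁)/dₖ₊₁⌋:
  k=1: m=13, d=8, a=3
  k=2: m=11, d=7, a=3
  k=3: m=10, d=11, a=2
  k=4: m=12, d=3, a=8
  k=5: m=12, d=11, a=2
  k=6: m=10, d=7, a=3
  k=7: m=11, d=8, a=3
  k=8: m=13, d=1, a=26
d=1 and a=2a₀=26 at k=8, so the next step gives (m, d) = (13, 8) again — its k=1 value — and the period has length 8.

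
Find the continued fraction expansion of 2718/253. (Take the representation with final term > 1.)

2718 = 10·253 + 188
253 = 1·188 + 65
188 = 2·65 + 58
65 = 1·58 + 7
58 = 8·7 + 2
7 = 3·2 + 1
2 = 2·1 + 0  (stop)
So 2718/253 = [10; 1, 2, 1, 8, 3, 2].

[10; 1, 2, 1, 8, 3, 2]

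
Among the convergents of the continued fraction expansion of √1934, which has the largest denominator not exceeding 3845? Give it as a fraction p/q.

168301/3827

√1934 = [43; 1, 42, 1, 86, …] (period length 4).
Convergents:
  p_0/q_0 = 43/1
  p_1/q_1 = 44/1
  p_2/q_2 = 1891/43
  p_3/q_3 = 1935/44
  p_4/q_4 = 168301/3827
  p_5/q_5 = 170236/3871
q_4 = 3827 ≤ 3845 < 3871 = q_5, so the answer is 168301/3827.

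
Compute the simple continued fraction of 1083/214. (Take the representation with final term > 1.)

[5; 16, 2, 6]

1083 = 5·214 + 13
214 = 16·13 + 6
13 = 2·6 + 1
6 = 6·1 + 0  (stop)
So 1083/214 = [5; 16, 2, 6].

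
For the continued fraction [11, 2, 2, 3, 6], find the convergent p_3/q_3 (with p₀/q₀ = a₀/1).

194/17

Using pₖ = aₖpₖ₋₁ + pₖ₋₂, qₖ = aₖqₖ₋₁ + qₖ₋₂ (with p₋₁=1, p₋₂=0, q₋₁=0, q₋₂=1):
  k=0: a=11, p=11, q=1
  k=1: a=2, p=23, q=2
  k=2: a=2, p=57, q=5
  k=3: a=3, p=194, q=17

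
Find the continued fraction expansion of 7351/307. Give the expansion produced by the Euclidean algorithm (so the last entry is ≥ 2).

[23; 1, 17, 17]

7351 = 23*307 + 290
307 = 1*290 + 17
290 = 17*17 + 1
17 = 17*1 + 0  (stop)
So 7351/307 = [23; 1, 17, 17].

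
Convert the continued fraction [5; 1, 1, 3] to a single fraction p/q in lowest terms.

39/7

Fold from the inside: start with 3/1.
  1 + 1/3 = 4/3
  1 + 3/4 = 7/4
  5 + 4/7 = 39/7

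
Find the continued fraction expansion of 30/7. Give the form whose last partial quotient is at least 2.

30 = 4×7 + 2
7 = 3×2 + 1
2 = 2×1 + 0  (stop)
So 30/7 = [4; 3, 2].

[4; 3, 2]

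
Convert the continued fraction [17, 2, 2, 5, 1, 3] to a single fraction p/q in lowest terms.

Using pₖ = aₖpₖ₋₁ + pₖ₋₂ and qₖ = aₖqₖ₋₁ + qₖ₋₂:
  k=0: a=17, p=17, q=1
  k=1: a=2, p=35, q=2
  k=2: a=2, p=87, q=5
  k=3: a=5, p=470, q=27
  k=4: a=1, p=557, q=32
  k=5: a=3, p=2141, q=123

2141/123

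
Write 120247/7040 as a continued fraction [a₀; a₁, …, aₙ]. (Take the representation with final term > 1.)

[17; 12, 2, 2, 2, 15, 3]

120247 = 17×7040 + 567
7040 = 12×567 + 236
567 = 2×236 + 95
236 = 2×95 + 46
95 = 2×46 + 3
46 = 15×3 + 1
3 = 3×1 + 0  (stop)
So 120247/7040 = [17; 12, 2, 2, 2, 15, 3].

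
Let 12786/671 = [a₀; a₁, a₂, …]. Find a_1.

12786 = 19·671 + 37   →  a_0 = 19
671 = 18·37 + 5   →  a_1 = 18

18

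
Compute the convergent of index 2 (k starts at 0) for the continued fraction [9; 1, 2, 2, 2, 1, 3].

29/3

Using pₖ = aₖpₖ₋₁ + pₖ₋₂, qₖ = aₖqₖ₋₁ + qₖ₋₂ (with p₋₁=1, p₋₂=0, q₋₁=0, q₋₂=1):
  k=0: a=9, p=9, q=1
  k=1: a=1, p=10, q=1
  k=2: a=2, p=29, q=3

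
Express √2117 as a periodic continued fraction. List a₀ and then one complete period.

[46; 92]

a₀ = ⌊√2117⌋ = 46.
With m₀=0, d₀=1 and mₖ₊₁ = dₖaₖ − mₖ, dₖ₊₁ = (n − mₖ₊₁²)/dₖ, aₖ₊₁ = ⌊(a₀+mₖ₊₁)/dₖ₊₁⌋:
  k=1: m=46, d=1, a=92
d=1 and a=2a₀=92 at k=1, so the next step gives (m, d) = (46, 1) again — its k=1 value — and the period has length 1.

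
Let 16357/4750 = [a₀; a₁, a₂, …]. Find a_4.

16357 = 3·4750 + 2107   →  a_0 = 3
4750 = 2·2107 + 536   →  a_1 = 2
2107 = 3·536 + 499   →  a_2 = 3
536 = 1·499 + 37   →  a_3 = 1
499 = 13·37 + 18   →  a_4 = 13

13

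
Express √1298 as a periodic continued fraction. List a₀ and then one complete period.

[36; 36, 72]

a₀ = ⌊√1298⌋ = 36.
With m₀=0, d₀=1 and mₖ₊₁ = dₖaₖ − mₖ, dₖ₊₁ = (n − mₖ₊₁²)/dₖ, aₖ₊₁ = ⌊(a₀+mₖ₊₁)/dₖ₊₁⌋:
  k=1: m=36, d=2, a=36
  k=2: m=36, d=1, a=72
d=1 and a=2a₀=72 at k=2, so the next step gives (m, d) = (36, 2) again — its k=1 value — and the period has length 2.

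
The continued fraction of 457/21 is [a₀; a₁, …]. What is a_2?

457 = 21·21 + 16   →  a_0 = 21
21 = 1·16 + 5   →  a_1 = 1
16 = 3·5 + 1   →  a_2 = 3

3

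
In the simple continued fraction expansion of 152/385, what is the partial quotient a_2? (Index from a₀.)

1

152 = 0·385 + 152   →  a_0 = 0
385 = 2·152 + 81   →  a_1 = 2
152 = 1·81 + 71   →  a_2 = 1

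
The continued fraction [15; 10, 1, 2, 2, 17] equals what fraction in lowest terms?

Using pₖ = aₖpₖ₋₁ + pₖ₋₂ and qₖ = aₖqₖ₋₁ + qₖ₋₂:
  k=0: a=15, p=15, q=1
  k=1: a=10, p=151, q=10
  k=2: a=1, p=166, q=11
  k=3: a=2, p=483, q=32
  k=4: a=2, p=1132, q=75
  k=5: a=17, p=19727, q=1307

19727/1307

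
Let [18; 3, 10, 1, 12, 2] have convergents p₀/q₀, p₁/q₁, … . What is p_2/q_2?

Using pₖ = aₖpₖ₋₁ + pₖ₋₂, qₖ = aₖqₖ₋₁ + qₖ₋₂ (with p₋₁=1, p₋₂=0, q₋₁=0, q₋₂=1):
  k=0: a=18, p=18, q=1
  k=1: a=3, p=55, q=3
  k=2: a=10, p=568, q=31

568/31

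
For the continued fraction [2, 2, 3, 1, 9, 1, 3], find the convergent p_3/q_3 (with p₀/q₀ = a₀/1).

22/9

Using pₖ = aₖpₖ₋₁ + pₖ₋₂, qₖ = aₖqₖ₋₁ + qₖ₋₂ (with p₋₁=1, p₋₂=0, q₋₁=0, q₋₂=1):
  k=0: a=2, p=2, q=1
  k=1: a=2, p=5, q=2
  k=2: a=3, p=17, q=7
  k=3: a=1, p=22, q=9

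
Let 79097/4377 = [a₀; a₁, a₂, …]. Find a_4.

79097 = 18·4377 + 311   →  a_0 = 18
4377 = 14·311 + 23   →  a_1 = 14
311 = 13·23 + 12   →  a_2 = 13
23 = 1·12 + 11   →  a_3 = 1
12 = 1·11 + 1   →  a_4 = 1

1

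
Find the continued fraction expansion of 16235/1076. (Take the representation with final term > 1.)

[15; 11, 3, 15, 2]

16235 = 15×1076 + 95
1076 = 11×95 + 31
95 = 3×31 + 2
31 = 15×2 + 1
2 = 2×1 + 0  (stop)
So 16235/1076 = [15; 11, 3, 15, 2].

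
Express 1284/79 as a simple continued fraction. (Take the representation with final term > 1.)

1284 = 16*79 + 20
79 = 3*20 + 19
20 = 1*19 + 1
19 = 19*1 + 0  (stop)
So 1284/79 = [16; 3, 1, 19].

[16; 3, 1, 19]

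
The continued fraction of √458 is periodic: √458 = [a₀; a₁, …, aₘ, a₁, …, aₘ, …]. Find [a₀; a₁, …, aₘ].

a₀ = ⌊√458⌋ = 21.
With m₀=0, d₀=1 and mₖ₊₁ = dₖaₖ − mₖ, dₖ₊₁ = (n − mₖ₊₁²)/dₖ, aₖ₊₁ = ⌊(a₀+mₖ₊₁)/dₖ₊₁⌋:
  k=1: m=21, d=17, a=2
  k=2: m=13, d=17, a=2
  k=3: m=21, d=1, a=42
d=1 and a=2a₀=42 at k=3, so the next step gives (m, d) = (21, 17) again — its k=1 value — and the period has length 3.

[21; 2, 2, 42]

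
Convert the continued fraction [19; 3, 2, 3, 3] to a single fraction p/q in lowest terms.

1524/79

Fold from the inside: start with 3/1.
  3 + 1/3 = 10/3
  2 + 3/10 = 23/10
  3 + 10/23 = 79/23
  19 + 23/79 = 1524/79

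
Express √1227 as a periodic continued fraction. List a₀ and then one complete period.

a₀ = ⌊√1227⌋ = 35.
With m₀=0, d₀=1 and mₖ₊₁ = dₖaₖ − mₖ, dₖ₊₁ = (n − mₖ₊₁²)/dₖ, aₖ₊₁ = ⌊(a₀+mₖ₊₁)/dₖ₊₁⌋:
  k=1: m=35, d=2, a=35
  k=2: m=35, d=1, a=70
d=1 and a=2a₀=70 at k=2, so the next step gives (m, d) = (35, 2) again — its k=1 value — and the period has length 2.

[35; 35, 70]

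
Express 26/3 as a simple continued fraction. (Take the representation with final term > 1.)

[8; 1, 2]

26 = 8·3 + 2
3 = 1·2 + 1
2 = 2·1 + 0  (stop)
So 26/3 = [8; 1, 2].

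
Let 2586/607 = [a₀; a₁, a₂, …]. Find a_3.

2586 = 4·607 + 158   →  a_0 = 4
607 = 3·158 + 133   →  a_1 = 3
158 = 1·133 + 25   →  a_2 = 1
133 = 5·25 + 8   →  a_3 = 5

5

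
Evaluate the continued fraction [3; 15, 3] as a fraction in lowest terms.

Fold from the inside: start with 3/1.
  15 + 1/3 = 46/3
  3 + 3/46 = 141/46

141/46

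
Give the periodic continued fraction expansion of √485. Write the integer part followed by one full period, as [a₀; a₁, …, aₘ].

a₀ = ⌊√485⌋ = 22.
With m₀=0, d₀=1 and mₖ₊₁ = dₖaₖ − mₖ, dₖ₊₁ = (n − mₖ₊₁²)/dₖ, aₖ₊₁ = ⌊(a₀+mₖ₊₁)/dₖ₊₁⌋:
  k=1: m=22, d=1, a=44
d=1 and a=2a₀=44 at k=1, so the next step gives (m, d) = (22, 1) again — its k=1 value — and the period has length 1.

[22; 44]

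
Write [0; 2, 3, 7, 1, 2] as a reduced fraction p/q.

Fold from the inside: start with 2/1.
  1 + 1/2 = 3/2
  7 + 2/3 = 23/3
  3 + 3/23 = 72/23
  2 + 23/72 = 167/72
  0 + 72/167 = 72/167

72/167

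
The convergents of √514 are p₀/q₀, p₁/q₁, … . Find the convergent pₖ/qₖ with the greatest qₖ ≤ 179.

3106/137

√514 = [22; 1, 2, 22, 2, 1, 44, …] (period length 6).
Convergents:
  p_0/q_0 = 22/1
  p_1/q_1 = 23/1
  p_2/q_2 = 68/3
  p_3/q_3 = 1519/67
  p_4/q_4 = 3106/137
  p_5/q_5 = 4625/204
q_4 = 137 ≤ 179 < 204 = q_5, so the answer is 3106/137.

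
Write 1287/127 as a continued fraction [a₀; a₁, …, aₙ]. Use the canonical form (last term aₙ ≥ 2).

1287 = 10×127 + 17
127 = 7×17 + 8
17 = 2×8 + 1
8 = 8×1 + 0  (stop)
So 1287/127 = [10; 7, 2, 8].

[10; 7, 2, 8]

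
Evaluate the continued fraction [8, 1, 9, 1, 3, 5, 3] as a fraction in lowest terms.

Using pₖ = aₖpₖ₋₁ + pₖ₋₂ and qₖ = aₖqₖ₋₁ + qₖ₋₂:
  k=0: a=8, p=8, q=1
  k=1: a=1, p=9, q=1
  k=2: a=9, p=89, q=10
  k=3: a=1, p=98, q=11
  k=4: a=3, p=383, q=43
  k=5: a=5, p=2013, q=226
  k=6: a=3, p=6422, q=721

6422/721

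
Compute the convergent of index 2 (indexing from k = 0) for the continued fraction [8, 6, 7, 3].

Using pₖ = aₖpₖ₋₁ + pₖ₋₂, qₖ = aₖqₖ₋₁ + qₖ₋₂ (with p₋₁=1, p₋₂=0, q₋₁=0, q₋₂=1):
  k=0: a=8, p=8, q=1
  k=1: a=6, p=49, q=6
  k=2: a=7, p=351, q=43

351/43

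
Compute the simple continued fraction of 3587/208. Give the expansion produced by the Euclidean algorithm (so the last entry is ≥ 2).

3587 = 17×208 + 51
208 = 4×51 + 4
51 = 12×4 + 3
4 = 1×3 + 1
3 = 3×1 + 0  (stop)
So 3587/208 = [17; 4, 12, 1, 3].

[17; 4, 12, 1, 3]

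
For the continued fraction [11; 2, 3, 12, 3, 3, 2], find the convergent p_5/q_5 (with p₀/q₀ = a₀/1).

Using pₖ = aₖpₖ₋₁ + pₖ₋₂, qₖ = aₖqₖ₋₁ + qₖ₋₂ (with p₋₁=1, p₋₂=0, q₋₁=0, q₋₂=1):
  k=0: a=11, p=11, q=1
  k=1: a=2, p=23, q=2
  k=2: a=3, p=80, q=7
  k=3: a=12, p=983, q=86
  k=4: a=3, p=3029, q=265
  k=5: a=3, p=10070, q=881

10070/881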